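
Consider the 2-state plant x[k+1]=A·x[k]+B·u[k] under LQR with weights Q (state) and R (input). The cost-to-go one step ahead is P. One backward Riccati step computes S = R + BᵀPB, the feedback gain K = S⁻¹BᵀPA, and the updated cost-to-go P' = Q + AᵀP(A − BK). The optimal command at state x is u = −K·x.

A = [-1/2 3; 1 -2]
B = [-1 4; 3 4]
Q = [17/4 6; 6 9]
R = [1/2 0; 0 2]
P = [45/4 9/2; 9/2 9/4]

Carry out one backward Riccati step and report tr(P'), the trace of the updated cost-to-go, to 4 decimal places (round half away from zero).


BᵀP = [2.2500 2.2500; 63.0000 27.0000]
S = R + BᵀPB = [1/2 0; 0 2] + [4.5000 18.0000; 18.0000 360.0000] = [5.0000 18.0000; 18.0000 362.0000]
BᵀPA = [1.1250 2.2500; -4.5000 135.0000]
K = S⁻¹·BᵀPA = [0.3286 -1.0871; -0.0288 0.4270]
A−BK = [-0.0564 0.2049; 0.1294 -0.4465]
AᵀP(A−BK) = [0.0634 -0.2305; -0.2305 1.0531]
P' = Q + AᵀP(A−BK) = [4.3134 5.7695; 5.7695 10.0531]
tr(P') = 14.3665

14.3665


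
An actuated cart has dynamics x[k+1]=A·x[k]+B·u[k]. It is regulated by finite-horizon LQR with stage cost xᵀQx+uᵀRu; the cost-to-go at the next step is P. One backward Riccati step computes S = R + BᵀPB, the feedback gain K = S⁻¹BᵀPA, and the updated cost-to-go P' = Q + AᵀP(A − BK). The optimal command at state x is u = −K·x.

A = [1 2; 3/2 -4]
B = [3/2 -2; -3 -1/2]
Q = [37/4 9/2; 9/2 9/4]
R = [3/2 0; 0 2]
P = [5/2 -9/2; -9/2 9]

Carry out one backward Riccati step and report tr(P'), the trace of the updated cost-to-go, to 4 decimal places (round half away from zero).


14.5832

BᵀP = [17.2500 -33.7500; -2.7500 4.5000]
S = R + BᵀPB = [3/2 0; 0 2] + [127.1250 -17.6250; -17.6250 3.2500] = [128.6250 -17.6250; -17.6250 5.2500]
BᵀPA = [-33.3750 169.5000; 4.0000 -23.5000]
K = S⁻¹·BᵀPA = [-0.2872 1.3045; -0.2022 -0.0967]
A−BK = [1.0264 -0.1501; 0.5373 -0.1347]
AᵀP(A−BK) = [0.4741 -0.5744; -0.5744 2.6091]
P' = Q + AᵀP(A−BK) = [9.7241 3.9256; 3.9256 4.8591]
tr(P') = 14.5832


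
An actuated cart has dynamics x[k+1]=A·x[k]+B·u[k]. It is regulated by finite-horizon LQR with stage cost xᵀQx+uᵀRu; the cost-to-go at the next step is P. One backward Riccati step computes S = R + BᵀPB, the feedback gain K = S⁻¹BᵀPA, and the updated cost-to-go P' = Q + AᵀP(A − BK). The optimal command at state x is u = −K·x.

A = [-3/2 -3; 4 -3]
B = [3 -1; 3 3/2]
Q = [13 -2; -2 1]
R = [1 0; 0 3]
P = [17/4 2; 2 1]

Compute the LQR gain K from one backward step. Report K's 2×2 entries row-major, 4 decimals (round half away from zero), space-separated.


BᵀP = [18.7500 9.0000; -1.2500 -0.5000]
S = R + BᵀPB = [1 0; 0 3] + [83.2500 -5.2500; -5.2500 0.5000] = [84.2500 -5.2500; -5.2500 3.5000]
BᵀPA = [7.8750 -83.2500; -0.1250 5.2500]
K = S⁻¹·BᵀPA = [0.1007 -0.9869; 0.1153 0.0196]
A−BK = [-1.6867 -0.0196; 3.5251 -0.0687]
AᵀP(A−BK) = [0.7843 -0.1007; -0.1007 0.9869]
P' = Q + AᵀP(A−BK) = [13.7843 -2.1007; -2.1007 1.9869]
tr(P') = 15.7712

0.1007 -0.9869 0.1153 0.0196


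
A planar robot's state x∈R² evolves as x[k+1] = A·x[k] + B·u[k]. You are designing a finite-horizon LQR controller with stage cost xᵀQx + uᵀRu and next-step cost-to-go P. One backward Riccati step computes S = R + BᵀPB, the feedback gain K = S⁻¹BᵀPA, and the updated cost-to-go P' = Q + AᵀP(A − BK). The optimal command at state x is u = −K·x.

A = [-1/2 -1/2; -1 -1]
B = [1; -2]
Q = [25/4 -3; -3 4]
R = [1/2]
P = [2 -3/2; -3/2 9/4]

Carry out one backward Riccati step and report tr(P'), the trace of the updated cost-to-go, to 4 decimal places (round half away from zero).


11.3500

BᵀP = [5.0000 -6.0000]
S = R + BᵀPB = [1/2] + [17.0000] = [17.5000]
BᵀPA = [3.5000 3.5000]
K = S⁻¹·BᵀPA = [0.2000 0.2000]
A−BK = [-0.7000 -0.7000; -0.6000 -0.6000]
AᵀP(A−BK) = [0.5500 0.5500; 0.5500 0.5500]
P' = Q + AᵀP(A−BK) = [6.8000 -2.4500; -2.4500 4.5500]
tr(P') = 11.3500


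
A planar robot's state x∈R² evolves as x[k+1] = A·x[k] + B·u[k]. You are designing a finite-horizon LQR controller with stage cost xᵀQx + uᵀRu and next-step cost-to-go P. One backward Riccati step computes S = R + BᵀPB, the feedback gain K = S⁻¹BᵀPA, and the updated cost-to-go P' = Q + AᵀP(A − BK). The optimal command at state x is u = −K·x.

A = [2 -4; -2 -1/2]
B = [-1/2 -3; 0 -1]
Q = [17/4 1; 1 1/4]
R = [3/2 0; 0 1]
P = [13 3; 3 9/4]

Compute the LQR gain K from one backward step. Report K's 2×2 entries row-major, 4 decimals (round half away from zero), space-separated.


-0.4219 0.2414 -0.3808 1.2192

BᵀP = [-6.5000 -1.5000; -42.0000 -11.2500]
S = R + BᵀPB = [3/2 0; 0 1] + [3.2500 21.0000; 21.0000 137.2500] = [4.7500 21.0000; 21.0000 138.2500]
BᵀPA = [-10.0000 26.7500; -61.5000 173.6250]
K = S⁻¹·BᵀPA = [-0.4219 0.2414; -0.3808 1.2192]
A−BK = [0.6468 -0.2217; -2.3808 0.7192]
AᵀP(A−BK) = [9.3642 -3.3547; -3.3547 2.4200]
P' = Q + AᵀP(A−BK) = [13.6142 -2.3547; -2.3547 2.6700]
tr(P') = 16.2842


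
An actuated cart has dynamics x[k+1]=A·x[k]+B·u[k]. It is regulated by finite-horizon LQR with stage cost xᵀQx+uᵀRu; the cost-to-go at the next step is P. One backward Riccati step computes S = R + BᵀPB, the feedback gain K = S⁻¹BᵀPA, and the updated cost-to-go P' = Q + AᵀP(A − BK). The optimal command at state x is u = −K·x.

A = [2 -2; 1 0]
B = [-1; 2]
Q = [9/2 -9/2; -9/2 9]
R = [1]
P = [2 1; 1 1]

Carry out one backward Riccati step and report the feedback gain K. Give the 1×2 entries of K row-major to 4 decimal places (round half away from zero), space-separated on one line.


0.3333 0.0000

BᵀP = [0.0000 1.0000]
S = R + BᵀPB = [1] + [2.0000] = [3.0000]
BᵀPA = [1.0000 0.0000]
K = S⁻¹·BᵀPA = [0.3333 0.0000]
A−BK = [2.3333 -2.0000; 0.3333 0.0000]
AᵀP(A−BK) = [12.6667 -10.0000; -10.0000 8.0000]
P' = Q + AᵀP(A−BK) = [17.1667 -14.5000; -14.5000 17.0000]
tr(P') = 34.1667


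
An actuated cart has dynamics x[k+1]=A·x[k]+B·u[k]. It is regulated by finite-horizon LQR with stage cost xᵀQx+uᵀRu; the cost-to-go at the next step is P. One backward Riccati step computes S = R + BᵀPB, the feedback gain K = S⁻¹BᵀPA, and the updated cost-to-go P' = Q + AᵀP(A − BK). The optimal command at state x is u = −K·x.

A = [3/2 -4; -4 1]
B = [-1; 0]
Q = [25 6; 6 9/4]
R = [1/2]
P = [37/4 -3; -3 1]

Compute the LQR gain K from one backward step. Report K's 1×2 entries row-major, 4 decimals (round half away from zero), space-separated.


BᵀP = [-9.2500 3.0000]
S = R + BᵀPB = [1/2] + [9.2500] = [9.7500]
BᵀPA = [-25.8750 40.0000]
K = S⁻¹·BᵀPA = [-2.6538 4.1026]
A−BK = [-1.1538 0.1026; -4.0000 1.0000]
AᵀP(A−BK) = [4.1442 -5.8462; -5.8462 8.8974]
P' = Q + AᵀP(A−BK) = [29.1442 0.1538; 0.1538 11.1474]
tr(P') = 40.2917

-2.6538 4.1026


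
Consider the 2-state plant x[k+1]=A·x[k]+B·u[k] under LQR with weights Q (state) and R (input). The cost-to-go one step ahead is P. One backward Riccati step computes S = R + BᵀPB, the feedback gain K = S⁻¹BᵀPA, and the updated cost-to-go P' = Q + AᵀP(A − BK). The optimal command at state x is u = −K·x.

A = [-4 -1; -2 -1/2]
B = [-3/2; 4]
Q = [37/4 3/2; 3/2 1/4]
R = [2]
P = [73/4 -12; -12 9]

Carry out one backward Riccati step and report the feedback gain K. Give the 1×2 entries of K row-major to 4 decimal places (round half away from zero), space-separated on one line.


0.5845 0.1461

BᵀP = [-75.3750 54.0000]
S = R + BᵀPB = [2] + [329.0625] = [331.0625]
BᵀPA = [193.5000 48.3750]
K = S⁻¹·BᵀPA = [0.5845 0.1461]
A−BK = [-3.1233 -0.7808; -4.3379 -1.0845]
AᵀP(A−BK) = [22.9028 5.7257; 5.7257 1.4314]
P' = Q + AᵀP(A−BK) = [32.1528 7.2257; 7.2257 1.6814]
tr(P') = 33.8342


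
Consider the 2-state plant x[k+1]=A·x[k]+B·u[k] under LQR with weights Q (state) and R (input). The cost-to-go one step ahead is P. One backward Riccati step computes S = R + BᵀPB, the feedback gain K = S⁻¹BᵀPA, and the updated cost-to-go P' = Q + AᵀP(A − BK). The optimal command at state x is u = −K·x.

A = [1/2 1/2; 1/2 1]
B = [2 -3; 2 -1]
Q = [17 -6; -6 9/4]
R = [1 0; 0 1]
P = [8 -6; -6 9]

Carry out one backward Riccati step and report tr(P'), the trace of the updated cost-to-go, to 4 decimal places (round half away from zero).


19.7224

BᵀP = [4.0000 6.0000; -18.0000 9.0000]
S = R + BᵀPB = [1 0; 0 1] + [20.0000 -18.0000; -18.0000 45.0000] = [21.0000 -18.0000; -18.0000 46.0000]
BᵀPA = [5.0000 8.0000; -4.5000 0.0000]
K = S⁻¹·BᵀPA = [0.2321 0.5732; -0.0070 0.2243]
A−BK = [0.0148 0.0265; 0.0288 0.0779]
AᵀP(A−BK) = [0.0580 0.1433; 0.1433 0.4143]
P' = Q + AᵀP(A−BK) = [17.0580 -5.8567; -5.8567 2.6643]
tr(P') = 19.7224


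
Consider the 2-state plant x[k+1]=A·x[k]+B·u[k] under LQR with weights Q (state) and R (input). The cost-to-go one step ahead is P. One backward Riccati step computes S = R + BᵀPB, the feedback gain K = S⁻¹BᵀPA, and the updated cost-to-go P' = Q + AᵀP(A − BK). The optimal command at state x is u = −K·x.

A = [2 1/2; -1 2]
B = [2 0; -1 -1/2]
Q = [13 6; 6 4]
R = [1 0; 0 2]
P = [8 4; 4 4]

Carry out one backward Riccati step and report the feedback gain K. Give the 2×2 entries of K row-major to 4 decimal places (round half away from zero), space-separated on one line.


0.9492 0.5424 -0.0339 -1.3051

BᵀP = [12.0000 4.0000; -2.0000 -2.0000]
S = R + BᵀPB = [1 0; 0 2] + [20.0000 -2.0000; -2.0000 1.0000] = [21.0000 -2.0000; -2.0000 3.0000]
BᵀPA = [20.0000 14.0000; -2.0000 -5.0000]
K = S⁻¹·BᵀPA = [0.9492 0.5424; -0.0339 -1.3051]
A−BK = [0.1017 -0.5847; -0.0678 1.8898]
AᵀP(A−BK) = [0.9492 0.5424; 0.5424 11.8814]
P' = Q + AᵀP(A−BK) = [13.9492 6.5424; 6.5424 15.8814]
tr(P') = 29.8305


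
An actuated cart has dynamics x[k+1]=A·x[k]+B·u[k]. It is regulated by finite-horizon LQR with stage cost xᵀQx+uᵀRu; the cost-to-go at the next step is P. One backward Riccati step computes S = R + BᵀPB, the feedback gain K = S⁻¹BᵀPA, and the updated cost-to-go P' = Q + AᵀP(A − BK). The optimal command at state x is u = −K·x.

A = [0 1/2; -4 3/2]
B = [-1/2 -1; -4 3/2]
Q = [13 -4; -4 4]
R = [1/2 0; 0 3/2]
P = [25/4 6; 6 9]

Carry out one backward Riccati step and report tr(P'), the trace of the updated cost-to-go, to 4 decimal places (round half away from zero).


BᵀP = [-27.1250 -39.0000; 2.7500 7.5000]
S = R + BᵀPB = [1/2 0; 0 3/2] + [169.5625 -31.3750; -31.3750 8.5000] = [170.0625 -31.3750; -31.3750 10.0000]
BᵀPA = [156.0000 -72.0625; -30.0000 12.6250]
K = S⁻¹·BᵀPA = [0.8639 -0.4531; -0.2895 -0.1591]
A−BK = [0.1424 0.1144; -0.1101 -0.0738]
AᵀP(A−BK) = [0.5466 -0.0903; -0.0903 0.1701]
P' = Q + AᵀP(A−BK) = [13.5466 -4.0903; -4.0903 4.1701]
tr(P') = 17.7167

17.7167


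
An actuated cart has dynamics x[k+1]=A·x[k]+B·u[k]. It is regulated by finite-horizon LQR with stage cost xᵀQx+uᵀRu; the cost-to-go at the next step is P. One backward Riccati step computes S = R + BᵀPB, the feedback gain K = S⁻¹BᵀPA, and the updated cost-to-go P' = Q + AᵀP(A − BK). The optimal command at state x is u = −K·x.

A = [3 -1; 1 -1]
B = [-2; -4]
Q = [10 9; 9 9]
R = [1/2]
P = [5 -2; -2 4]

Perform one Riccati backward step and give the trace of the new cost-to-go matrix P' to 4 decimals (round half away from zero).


51.0952

BᵀP = [-2.0000 -12.0000]
S = R + BᵀPB = [1/2] + [52.0000] = [52.5000]
BᵀPA = [-18.0000 14.0000]
K = S⁻¹·BᵀPA = [-0.3429 0.2667]
A−BK = [2.3143 -0.4667; -0.3714 0.0667]
AᵀP(A−BK) = [30.8286 -6.2000; -6.2000 1.2667]
P' = Q + AᵀP(A−BK) = [40.8286 2.8000; 2.8000 10.2667]
tr(P') = 51.0952


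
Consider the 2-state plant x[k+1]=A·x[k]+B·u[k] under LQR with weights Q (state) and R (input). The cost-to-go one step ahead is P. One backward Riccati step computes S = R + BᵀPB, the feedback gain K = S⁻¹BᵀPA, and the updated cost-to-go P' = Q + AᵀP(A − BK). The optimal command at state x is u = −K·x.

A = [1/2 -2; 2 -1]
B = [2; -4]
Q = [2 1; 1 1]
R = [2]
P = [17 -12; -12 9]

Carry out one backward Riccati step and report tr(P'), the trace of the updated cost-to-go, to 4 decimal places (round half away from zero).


BᵀP = [82.0000 -60.0000]
S = R + BᵀPB = [2] + [404.0000] = [406.0000]
BᵀPA = [-79.0000 -104.0000]
K = S⁻¹·BᵀPA = [-0.1946 -0.2562]
A−BK = [0.8892 -1.4877; 1.2217 -2.0246]
AᵀP(A−BK) = [0.8781 -1.2365; -1.2365 2.3596]
P' = Q + AᵀP(A−BK) = [2.8781 -0.2365; -0.2365 3.3596]
tr(P') = 6.2377

6.2377


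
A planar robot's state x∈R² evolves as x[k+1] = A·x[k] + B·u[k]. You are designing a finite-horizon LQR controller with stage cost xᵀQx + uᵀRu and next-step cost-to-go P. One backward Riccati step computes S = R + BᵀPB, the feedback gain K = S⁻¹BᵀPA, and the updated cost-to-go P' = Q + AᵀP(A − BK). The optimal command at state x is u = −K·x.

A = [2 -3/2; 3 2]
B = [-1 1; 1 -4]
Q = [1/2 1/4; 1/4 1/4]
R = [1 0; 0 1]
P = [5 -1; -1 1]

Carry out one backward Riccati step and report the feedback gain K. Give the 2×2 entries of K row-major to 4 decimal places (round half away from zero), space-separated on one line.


BᵀP = [-6.0000 2.0000; 9.0000 -5.0000]
S = R + BᵀPB = [1 0; 0 1] + [8.0000 -14.0000; -14.0000 29.0000] = [9.0000 -14.0000; -14.0000 30.0000]
BᵀPA = [-6.0000 13.0000; 3.0000 -23.5000]
K = S⁻¹·BᵀPA = [-1.8649 0.8243; -0.7703 -0.3986]
A−BK = [0.9054 -0.2770; 1.7838 -0.4189]
AᵀP(A−BK) = [8.1216 -2.3581; -2.3581 1.1655]
P' = Q + AᵀP(A−BK) = [8.6216 -2.1081; -2.1081 1.4155]
tr(P') = 10.0372

-1.8649 0.8243 -0.7703 -0.3986


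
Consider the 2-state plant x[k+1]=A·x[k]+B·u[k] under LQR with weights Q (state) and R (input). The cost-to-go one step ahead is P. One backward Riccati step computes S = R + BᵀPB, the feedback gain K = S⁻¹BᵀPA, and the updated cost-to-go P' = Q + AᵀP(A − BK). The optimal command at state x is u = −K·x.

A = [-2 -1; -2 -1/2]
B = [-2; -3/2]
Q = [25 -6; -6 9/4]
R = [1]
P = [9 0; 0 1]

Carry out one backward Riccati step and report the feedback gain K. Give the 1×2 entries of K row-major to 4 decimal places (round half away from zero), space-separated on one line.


BᵀP = [-18.0000 -1.5000]
S = R + BᵀPB = [1] + [38.2500] = [39.2500]
BᵀPA = [39.0000 18.7500]
K = S⁻¹·BᵀPA = [0.9936 0.4777]
A−BK = [-0.0127 -0.0446; -0.5096 0.2166]
AᵀP(A−BK) = [1.2484 0.3694; 0.3694 0.2930]
P' = Q + AᵀP(A−BK) = [26.2484 -5.6306; -5.6306 2.5430]
tr(P') = 28.7914

0.9936 0.4777


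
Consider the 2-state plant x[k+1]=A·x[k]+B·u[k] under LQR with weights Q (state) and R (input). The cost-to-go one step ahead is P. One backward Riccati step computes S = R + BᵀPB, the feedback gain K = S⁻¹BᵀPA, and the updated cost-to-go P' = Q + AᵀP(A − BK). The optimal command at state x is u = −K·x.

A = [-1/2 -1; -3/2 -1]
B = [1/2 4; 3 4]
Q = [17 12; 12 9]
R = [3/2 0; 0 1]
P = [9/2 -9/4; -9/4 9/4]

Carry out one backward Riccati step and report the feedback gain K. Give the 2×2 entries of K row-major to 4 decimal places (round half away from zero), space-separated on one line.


-0.3621 -0.0020 -0.0776 -0.2430

BᵀP = [-4.5000 5.6250; 9.0000 0.0000]
S = R + BᵀPB = [3/2 0; 0 1] + [14.6250 4.5000; 4.5000 36.0000] = [16.1250 4.5000; 4.5000 37.0000]
BᵀPA = [-6.1875 -1.1250; -4.5000 -9.0000]
K = S⁻¹·BᵀPA = [-0.3621 -0.0020; -0.0776 -0.2430]
A−BK = [-0.0086 -0.0270; -0.1034 -0.0221]
AᵀP(A−BK) = [0.2231 0.0194; 0.0194 0.0608]
P' = Q + AᵀP(A−BK) = [17.2231 12.0194; 12.0194 9.0608]
tr(P') = 26.2838


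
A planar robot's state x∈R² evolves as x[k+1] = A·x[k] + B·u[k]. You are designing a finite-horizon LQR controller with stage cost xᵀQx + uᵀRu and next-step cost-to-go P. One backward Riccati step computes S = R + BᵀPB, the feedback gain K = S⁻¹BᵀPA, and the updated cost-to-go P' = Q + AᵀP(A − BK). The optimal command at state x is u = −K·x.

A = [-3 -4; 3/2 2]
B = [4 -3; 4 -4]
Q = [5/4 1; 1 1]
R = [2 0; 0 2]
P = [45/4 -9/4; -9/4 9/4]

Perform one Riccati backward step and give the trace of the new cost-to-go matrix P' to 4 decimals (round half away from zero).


BᵀP = [36.0000 0.0000; -24.7500 -2.2500]
S = R + BᵀPB = [2 0; 0 2] + [144.0000 -108.0000; -108.0000 83.2500] = [146.0000 -108.0000; -108.0000 85.2500]
BᵀPA = [-108.0000 -144.0000; 70.8750 94.5000]
K = S⁻¹·BᵀPA = [-1.9840 -2.6454; -1.6821 -2.2428]
A−BK = [-0.1102 -0.1470; 2.7077 3.6102]
AᵀP(A−BK) = [31.5072 42.0096; 42.0096 56.0128]
P' = Q + AᵀP(A−BK) = [32.7572 43.0096; 43.0096 57.0128]
tr(P') = 89.7700

89.7700


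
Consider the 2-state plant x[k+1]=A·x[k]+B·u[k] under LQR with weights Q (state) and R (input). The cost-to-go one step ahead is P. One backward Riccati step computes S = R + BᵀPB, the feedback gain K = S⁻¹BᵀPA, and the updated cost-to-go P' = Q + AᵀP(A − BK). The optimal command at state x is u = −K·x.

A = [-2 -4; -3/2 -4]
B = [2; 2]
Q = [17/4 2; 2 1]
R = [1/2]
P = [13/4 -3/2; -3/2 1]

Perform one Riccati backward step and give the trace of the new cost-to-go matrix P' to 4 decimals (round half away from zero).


7.8182

BᵀP = [3.5000 -1.0000]
S = R + BᵀPB = [1/2] + [5.0000] = [5.5000]
BᵀPA = [-5.5000 -10.0000]
K = S⁻¹·BᵀPA = [-1.0000 -1.8182]
A−BK = [0.0000 -0.3636; 0.5000 -0.3636]
AᵀP(A−BK) = [0.7500 1.0000; 1.0000 1.8182]
P' = Q + AᵀP(A−BK) = [5.0000 3.0000; 3.0000 2.8182]
tr(P') = 7.8182


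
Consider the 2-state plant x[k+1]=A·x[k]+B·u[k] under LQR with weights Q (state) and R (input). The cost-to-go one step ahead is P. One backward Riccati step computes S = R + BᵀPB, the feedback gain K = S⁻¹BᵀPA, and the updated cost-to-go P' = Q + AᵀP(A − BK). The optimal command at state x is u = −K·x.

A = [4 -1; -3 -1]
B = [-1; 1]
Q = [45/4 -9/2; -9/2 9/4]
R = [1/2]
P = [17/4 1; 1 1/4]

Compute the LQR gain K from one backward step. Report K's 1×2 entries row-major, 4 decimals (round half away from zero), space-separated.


-3.5833 1.3333

BᵀP = [-3.2500 -0.7500]
S = R + BᵀPB = [1/2] + [2.5000] = [3.0000]
BᵀPA = [-10.7500 4.0000]
K = S⁻¹·BᵀPA = [-3.5833 1.3333]
A−BK = [0.4167 0.3333; 0.5833 -2.3333]
AᵀP(A−BK) = [7.7292 -2.9167; -2.9167 1.1667]
P' = Q + AᵀP(A−BK) = [18.9792 -7.4167; -7.4167 3.4167]
tr(P') = 22.3958


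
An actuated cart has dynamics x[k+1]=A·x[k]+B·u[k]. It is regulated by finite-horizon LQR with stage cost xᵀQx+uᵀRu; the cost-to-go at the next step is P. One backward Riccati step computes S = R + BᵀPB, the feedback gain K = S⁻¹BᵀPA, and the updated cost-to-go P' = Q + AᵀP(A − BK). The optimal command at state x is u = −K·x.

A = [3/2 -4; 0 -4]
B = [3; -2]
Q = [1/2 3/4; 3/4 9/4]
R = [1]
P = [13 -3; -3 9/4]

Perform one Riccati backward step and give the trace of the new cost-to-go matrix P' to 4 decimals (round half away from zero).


BᵀP = [45.0000 -13.5000]
S = R + BᵀPB = [1] + [162.0000] = [163.0000]
BᵀPA = [67.5000 -126.0000]
K = S⁻¹·BᵀPA = [0.4141 -0.7730]
A−BK = [0.2577 -1.6810; 0.8282 -5.5460]
AᵀP(A−BK) = [1.2975 -7.8221; -7.8221 50.6012]
P' = Q + AᵀP(A−BK) = [1.7975 -7.0721; -7.0721 52.8512]
tr(P') = 54.6488

54.6488


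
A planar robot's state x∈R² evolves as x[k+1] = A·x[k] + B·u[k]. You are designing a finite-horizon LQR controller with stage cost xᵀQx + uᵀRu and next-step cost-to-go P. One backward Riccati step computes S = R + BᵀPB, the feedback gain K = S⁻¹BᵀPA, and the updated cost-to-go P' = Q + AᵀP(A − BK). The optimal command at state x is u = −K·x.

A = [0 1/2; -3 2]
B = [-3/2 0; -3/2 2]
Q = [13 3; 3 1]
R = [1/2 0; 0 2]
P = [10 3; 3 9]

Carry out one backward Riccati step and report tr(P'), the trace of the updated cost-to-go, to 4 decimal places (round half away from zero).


18.9583

BᵀP = [-19.5000 -18.0000; 6.0000 18.0000]
S = R + BᵀPB = [1/2 0; 0 2] + [56.2500 -36.0000; -36.0000 36.0000] = [56.7500 -36.0000; -36.0000 38.0000]
BᵀPA = [54.0000 -45.7500; -54.0000 39.0000]
K = S⁻¹·BᵀPA = [0.1255 -0.3887; -1.3021 0.6580]
A−BK = [0.1883 -0.0831; -0.2074 0.1008]
AᵀP(A−BK) = [3.9064 -1.9741; -1.9741 1.0519]
P' = Q + AᵀP(A−BK) = [16.9064 1.0259; 1.0259 2.0519]
tr(P') = 18.9583


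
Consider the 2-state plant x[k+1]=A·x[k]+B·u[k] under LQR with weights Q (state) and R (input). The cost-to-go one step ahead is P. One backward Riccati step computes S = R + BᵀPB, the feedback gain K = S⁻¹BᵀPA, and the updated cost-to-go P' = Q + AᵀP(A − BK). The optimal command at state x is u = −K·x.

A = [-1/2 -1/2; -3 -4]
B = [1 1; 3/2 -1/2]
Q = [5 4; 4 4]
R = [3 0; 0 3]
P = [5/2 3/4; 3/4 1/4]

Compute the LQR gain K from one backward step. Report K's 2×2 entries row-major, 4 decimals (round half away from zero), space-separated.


-0.5214 -0.6357 -0.2786 -0.3357

BᵀP = [3.6250 1.1250; 2.1250 0.6250]
S = R + BᵀPB = [3 0; 0 3] + [5.3125 3.0625; 3.0625 1.8125] = [8.3125 3.0625; 3.0625 4.8125]
BᵀPA = [-5.1875 -6.3125; -2.9375 -3.5625]
K = S⁻¹·BᵀPA = [-0.5214 -0.6357; -0.2786 -0.3357]
A−BK = [0.3000 0.4714; -2.3571 -3.2143]
AᵀP(A−BK) = [1.6018 1.9661; 1.9661 2.4161]
P' = Q + AᵀP(A−BK) = [6.6018 5.9661; 5.9661 6.4161]
tr(P') = 13.0179


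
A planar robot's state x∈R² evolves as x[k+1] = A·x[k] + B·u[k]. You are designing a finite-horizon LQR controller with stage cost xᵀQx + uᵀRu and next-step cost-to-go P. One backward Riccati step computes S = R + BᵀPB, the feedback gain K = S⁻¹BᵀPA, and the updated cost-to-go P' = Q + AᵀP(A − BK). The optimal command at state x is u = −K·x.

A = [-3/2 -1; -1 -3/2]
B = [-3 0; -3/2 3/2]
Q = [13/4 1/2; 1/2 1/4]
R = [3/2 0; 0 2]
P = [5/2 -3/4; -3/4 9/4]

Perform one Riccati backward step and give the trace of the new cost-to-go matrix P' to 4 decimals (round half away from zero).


4.6966

BᵀP = [-6.3750 -1.1250; -1.1250 3.3750]
S = R + BᵀPB = [3/2 0; 0 2] + [20.8125 -1.6875; -1.6875 5.0625] = [22.3125 -1.6875; -1.6875 7.0625]
BᵀPA = [10.6875 8.0625; -1.6875 -3.9375]
K = S⁻¹·BᵀPA = [0.4694 0.3251; -0.1268 -0.4799]
A−BK = [-0.0918 -0.0248; -0.1057 -0.2926]
AᵀP(A−BK) = [0.3943 0.4037; 0.4037 0.8023]
P' = Q + AᵀP(A−BK) = [3.6443 0.9037; 0.9037 1.0523]
tr(P') = 4.6966


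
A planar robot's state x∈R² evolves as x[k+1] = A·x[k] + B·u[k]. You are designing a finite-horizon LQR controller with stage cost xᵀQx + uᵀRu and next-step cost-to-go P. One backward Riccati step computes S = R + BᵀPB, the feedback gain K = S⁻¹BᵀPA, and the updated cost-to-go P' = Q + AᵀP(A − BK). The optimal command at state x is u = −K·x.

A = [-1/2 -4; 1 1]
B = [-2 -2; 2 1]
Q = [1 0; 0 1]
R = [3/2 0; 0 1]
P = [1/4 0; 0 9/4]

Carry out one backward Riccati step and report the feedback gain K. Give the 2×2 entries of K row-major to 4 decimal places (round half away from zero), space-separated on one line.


0.3456 0.2282 0.1409 0.7047

BᵀP = [-0.5000 4.5000; -0.5000 2.2500]
S = R + BᵀPB = [3/2 0; 0 1] + [10.0000 5.5000; 5.5000 3.2500] = [11.5000 5.5000; 5.5000 4.2500]
BᵀPA = [4.7500 6.5000; 2.5000 4.2500]
K = S⁻¹·BᵀPA = [0.3456 0.2282; 0.1409 0.7047]
A−BK = [0.4732 -2.1342; 0.1678 -0.1611]
AᵀP(A−BK) = [0.3184 -0.0956; -0.0956 1.7718]
P' = Q + AᵀP(A−BK) = [1.3184 -0.0956; -0.0956 2.7718]
tr(P') = 4.0902


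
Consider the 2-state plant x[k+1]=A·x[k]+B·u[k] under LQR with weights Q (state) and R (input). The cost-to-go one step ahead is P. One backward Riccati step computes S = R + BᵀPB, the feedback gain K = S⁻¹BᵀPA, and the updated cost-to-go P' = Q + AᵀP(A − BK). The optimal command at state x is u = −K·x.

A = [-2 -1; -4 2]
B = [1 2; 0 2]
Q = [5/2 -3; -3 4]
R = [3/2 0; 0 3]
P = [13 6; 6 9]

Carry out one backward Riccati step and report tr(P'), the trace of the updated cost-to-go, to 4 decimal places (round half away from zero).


28.5551

BᵀP = [13.0000 6.0000; 38.0000 30.0000]
S = R + BᵀPB = [3/2 0; 0 3] + [13.0000 38.0000; 38.0000 136.0000] = [14.5000 38.0000; 38.0000 139.0000]
BᵀPA = [-50.0000 -1.0000; -196.0000 22.0000]
K = S⁻¹·BᵀPA = [0.8714 -1.7060; -1.6483 0.6247]
A−BK = [0.4252 -0.5433; -0.7034 0.7507]
AᵀP(A−BK) = [12.5039 -8.8661; -8.8661 9.5512]
P' = Q + AᵀP(A−BK) = [15.0039 -11.8661; -11.8661 13.5512]
tr(P') = 28.5551


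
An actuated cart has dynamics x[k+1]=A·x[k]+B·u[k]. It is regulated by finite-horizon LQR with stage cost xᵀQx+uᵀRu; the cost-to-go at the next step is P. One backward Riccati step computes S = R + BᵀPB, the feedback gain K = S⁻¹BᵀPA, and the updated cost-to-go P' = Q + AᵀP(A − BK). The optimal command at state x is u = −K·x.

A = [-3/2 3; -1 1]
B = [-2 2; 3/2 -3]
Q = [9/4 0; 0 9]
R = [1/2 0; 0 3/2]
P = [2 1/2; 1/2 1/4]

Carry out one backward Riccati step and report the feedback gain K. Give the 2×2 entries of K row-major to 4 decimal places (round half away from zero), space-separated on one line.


0.9745 -1.7680 0.0882 -0.0742

BᵀP = [-3.2500 -0.6250; 2.5000 0.2500]
S = R + BᵀPB = [1/2 0; 0 3/2] + [5.5625 -4.6250; -4.6250 4.2500] = [6.0625 -4.6250; -4.6250 5.7500]
BᵀPA = [5.5000 -10.3750; -4.0000 7.7500]
K = S⁻¹·BᵀPA = [0.9745 -1.7680; 0.0882 -0.0742]
A−BK = [0.2726 -0.3875; -2.1972 3.4292]
AᵀP(A−BK) = [1.2430 -2.0731; -2.0731 3.4826]
P' = Q + AᵀP(A−BK) = [3.4930 -2.0731; -2.0731 12.4826]
tr(P') = 15.9756


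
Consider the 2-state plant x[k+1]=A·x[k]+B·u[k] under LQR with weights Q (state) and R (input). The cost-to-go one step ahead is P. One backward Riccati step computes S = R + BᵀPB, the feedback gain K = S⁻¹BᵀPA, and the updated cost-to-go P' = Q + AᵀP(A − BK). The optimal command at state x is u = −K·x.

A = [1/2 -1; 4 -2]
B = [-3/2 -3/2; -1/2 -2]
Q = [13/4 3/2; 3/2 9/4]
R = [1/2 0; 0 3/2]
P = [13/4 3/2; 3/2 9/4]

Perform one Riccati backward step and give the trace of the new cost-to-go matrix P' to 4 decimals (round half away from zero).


13.0640

BᵀP = [-5.6250 -3.3750; -7.8750 -6.7500]
S = R + BᵀPB = [1/2 0; 0 3/2] + [10.1250 15.1875; 15.1875 25.3125] = [10.6250 15.1875; 15.1875 26.8125]
BᵀPA = [-16.3125 12.3750; -30.9375 21.3750]
K = S⁻¹·BᵀPA = [0.5991 0.1323; -1.4932 0.7223]
A−BK = [-0.8411 0.2818; 1.3132 -0.4893]
AᵀP(A−BK) = [6.3896 -2.6218; -2.6218 1.1744]
P' = Q + AᵀP(A−BK) = [9.6396 -1.1218; -1.1218 3.4244]
tr(P') = 13.0640


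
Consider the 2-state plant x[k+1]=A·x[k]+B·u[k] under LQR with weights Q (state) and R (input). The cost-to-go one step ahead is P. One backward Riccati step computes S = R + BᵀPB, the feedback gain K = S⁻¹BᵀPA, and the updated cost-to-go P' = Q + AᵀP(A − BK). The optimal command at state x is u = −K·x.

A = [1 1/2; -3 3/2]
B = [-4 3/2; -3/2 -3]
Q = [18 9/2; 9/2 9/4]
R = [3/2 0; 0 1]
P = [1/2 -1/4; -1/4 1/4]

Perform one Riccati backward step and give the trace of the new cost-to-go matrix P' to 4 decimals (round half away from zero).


BᵀP = [-1.6250 0.6250; 1.5000 -1.1250]
S = R + BᵀPB = [3/2 0; 0 1] + [5.5625 -4.3125; -4.3125 5.6250] = [7.0625 -4.3125; -4.3125 6.6250]
BᵀPA = [-3.5000 0.1250; 4.8750 -0.9375]
K = S⁻¹·BᵀPA = [-0.0768 -0.1140; 0.6859 -0.2157]
A−BK = [-0.3359 0.3675; -1.0575 0.6817]
AᵀP(A−BK) = [0.6377 -0.2224; -0.2224 0.1245]
P' = Q + AᵀP(A−BK) = [18.6377 4.2776; 4.2776 2.3745]
tr(P') = 21.0122

21.0122


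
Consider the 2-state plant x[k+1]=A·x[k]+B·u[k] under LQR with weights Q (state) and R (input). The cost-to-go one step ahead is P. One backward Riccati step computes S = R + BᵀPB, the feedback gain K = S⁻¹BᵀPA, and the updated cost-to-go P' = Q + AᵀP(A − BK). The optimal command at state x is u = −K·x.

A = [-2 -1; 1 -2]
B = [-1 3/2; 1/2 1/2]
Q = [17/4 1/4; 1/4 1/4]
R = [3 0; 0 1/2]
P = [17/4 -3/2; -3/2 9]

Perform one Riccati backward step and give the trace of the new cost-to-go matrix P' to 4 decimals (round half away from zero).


21.7702

BᵀP = [-5.0000 6.0000; 5.6250 2.2500]
S = R + BᵀPB = [3 0; 0 1/2] + [8.0000 -4.5000; -4.5000 9.5625] = [11.0000 -4.5000; -4.5000 10.0625]
BᵀPA = [16.0000 -7.0000; -9.0000 -10.1250]
K = S⁻¹·BᵀPA = [1.3324 -1.2827; -0.2985 -1.5798]
A−BK = [-0.2198 0.0871; 0.4831 -0.5688]
AᵀP(A−BK) = [7.9945 -7.6959; -7.6959 9.2757]
P' = Q + AᵀP(A−BK) = [12.2445 -7.4459; -7.4459 9.5257]
tr(P') = 21.7702


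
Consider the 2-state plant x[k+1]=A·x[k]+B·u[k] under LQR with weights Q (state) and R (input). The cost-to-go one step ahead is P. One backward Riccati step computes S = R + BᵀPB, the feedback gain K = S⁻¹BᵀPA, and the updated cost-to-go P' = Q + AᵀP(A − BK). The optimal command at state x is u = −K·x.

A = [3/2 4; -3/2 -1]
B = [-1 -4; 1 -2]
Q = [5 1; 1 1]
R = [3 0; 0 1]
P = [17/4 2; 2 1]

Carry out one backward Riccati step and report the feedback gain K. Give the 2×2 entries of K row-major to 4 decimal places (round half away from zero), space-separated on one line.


-0.0473 -0.0799 -0.1522 -0.6964

BᵀP = [-2.2500 -1.0000; -21.0000 -10.0000]
S = R + BᵀPB = [3 0; 0 1] + [1.2500 11.0000; 11.0000 104.0000] = [4.2500 11.0000; 11.0000 105.0000]
BᵀPA = [-1.8750 -8.0000; -16.5000 -74.0000]
K = S⁻¹·BᵀPA = [-0.0473 -0.0799; -0.1522 -0.6964]
A−BK = [0.8440 1.1345; -1.7571 -2.3128]
AᵀP(A−BK) = [0.2127 0.3597; 0.3597 0.8278]
P' = Q + AᵀP(A−BK) = [5.2127 1.3597; 1.3597 1.8278]
tr(P') = 7.0405


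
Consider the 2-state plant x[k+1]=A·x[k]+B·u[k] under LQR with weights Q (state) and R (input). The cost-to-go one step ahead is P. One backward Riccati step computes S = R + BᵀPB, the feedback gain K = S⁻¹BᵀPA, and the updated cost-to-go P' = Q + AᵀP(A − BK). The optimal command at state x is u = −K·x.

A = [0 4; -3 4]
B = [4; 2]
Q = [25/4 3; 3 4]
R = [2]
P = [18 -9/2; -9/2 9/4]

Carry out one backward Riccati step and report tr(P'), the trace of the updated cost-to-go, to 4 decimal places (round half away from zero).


BᵀP = [63.0000 -13.5000]
S = R + BᵀPB = [2] + [225.0000] = [227.0000]
BᵀPA = [40.5000 198.0000]
K = S⁻¹·BᵀPA = [0.1784 0.8722]
A−BK = [-0.7137 0.5110; -3.3568 2.2555]
AᵀP(A−BK) = [13.0242 -8.3260; -8.3260 7.2952]
P' = Q + AᵀP(A−BK) = [19.2742 -5.3260; -5.3260 11.2952]
tr(P') = 30.5694

30.5694


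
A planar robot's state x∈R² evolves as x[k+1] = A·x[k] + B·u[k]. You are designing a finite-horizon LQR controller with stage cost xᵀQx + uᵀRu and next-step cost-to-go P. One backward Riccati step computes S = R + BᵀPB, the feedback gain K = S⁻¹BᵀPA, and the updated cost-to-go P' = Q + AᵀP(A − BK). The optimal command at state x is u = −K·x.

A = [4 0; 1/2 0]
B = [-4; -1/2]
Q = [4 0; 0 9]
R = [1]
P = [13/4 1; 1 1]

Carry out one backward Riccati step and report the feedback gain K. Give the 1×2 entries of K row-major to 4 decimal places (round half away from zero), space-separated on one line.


BᵀP = [-13.5000 -4.5000]
S = R + BᵀPB = [1] + [56.2500] = [57.2500]
BᵀPA = [-56.2500 0.0000]
K = S⁻¹·BᵀPA = [-0.9825 0.0000]
A−BK = [0.0699 0.0000; 0.0087 0.0000]
AᵀP(A−BK) = [0.9825 0.0000; 0.0000 0.0000]
P' = Q + AᵀP(A−BK) = [4.9825 0.0000; 0.0000 9.0000]
tr(P') = 13.9825

-0.9825 0.0000


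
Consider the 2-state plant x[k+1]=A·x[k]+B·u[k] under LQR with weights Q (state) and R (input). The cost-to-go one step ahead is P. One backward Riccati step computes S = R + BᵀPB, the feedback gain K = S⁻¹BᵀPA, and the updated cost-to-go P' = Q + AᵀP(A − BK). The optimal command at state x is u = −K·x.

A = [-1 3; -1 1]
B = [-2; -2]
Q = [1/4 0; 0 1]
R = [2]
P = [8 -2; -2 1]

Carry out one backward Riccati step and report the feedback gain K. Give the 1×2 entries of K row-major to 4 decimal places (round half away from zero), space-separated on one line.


0.4545 -1.5455

BᵀP = [-12.0000 2.0000]
S = R + BᵀPB = [2] + [20.0000] = [22.0000]
BᵀPA = [10.0000 -34.0000]
K = S⁻¹·BᵀPA = [0.4545 -1.5455]
A−BK = [-0.0909 -0.0909; -0.0909 -2.0909]
AᵀP(A−BK) = [0.4545 -1.5455; -1.5455 8.4545]
P' = Q + AᵀP(A−BK) = [0.7045 -1.5455; -1.5455 9.4545]
tr(P') = 10.1591


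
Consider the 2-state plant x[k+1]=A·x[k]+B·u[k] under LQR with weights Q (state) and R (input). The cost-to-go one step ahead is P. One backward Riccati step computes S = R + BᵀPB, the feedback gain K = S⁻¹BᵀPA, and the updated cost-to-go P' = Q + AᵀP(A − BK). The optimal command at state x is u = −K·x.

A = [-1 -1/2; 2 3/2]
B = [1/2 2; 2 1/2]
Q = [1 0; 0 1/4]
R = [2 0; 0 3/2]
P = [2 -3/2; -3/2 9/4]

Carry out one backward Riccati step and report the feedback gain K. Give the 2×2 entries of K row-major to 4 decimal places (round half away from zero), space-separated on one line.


BᵀP = [-2.0000 3.7500; 3.2500 -1.8750]
S = R + BᵀPB = [2 0; 0 3/2] + [6.5000 -2.1250; -2.1250 5.5625] = [8.5000 -2.1250; -2.1250 7.0625]
BᵀPA = [9.5000 6.6250; -7.0000 -4.4375]
K = S⁻¹·BᵀPA = [0.9406 0.6730; -0.7081 -0.4258]
A−BK = [-0.0540 0.0152; 0.4728 0.3670]
AᵀP(A−BK) = [3.1072 2.1261; 2.1261 1.4645]
P' = Q + AᵀP(A−BK) = [4.1072 2.1261; 2.1261 1.7145]
tr(P') = 5.8218

0.9406 0.6730 -0.7081 -0.4258


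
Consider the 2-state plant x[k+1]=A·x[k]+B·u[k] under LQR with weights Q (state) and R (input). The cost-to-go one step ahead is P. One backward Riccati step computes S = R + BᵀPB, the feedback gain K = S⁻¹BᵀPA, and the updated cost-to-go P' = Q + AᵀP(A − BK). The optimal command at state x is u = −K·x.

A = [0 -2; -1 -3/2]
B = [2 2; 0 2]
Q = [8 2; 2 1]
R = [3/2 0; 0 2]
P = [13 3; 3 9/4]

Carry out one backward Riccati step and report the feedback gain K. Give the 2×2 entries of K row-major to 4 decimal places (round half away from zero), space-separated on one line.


BᵀP = [26.0000 6.0000; 32.0000 10.5000]
S = R + BᵀPB = [3/2 0; 0 2] + [52.0000 64.0000; 64.0000 85.0000] = [53.5000 64.0000; 64.0000 87.0000]
BᵀPA = [-6.0000 -61.0000; -10.5000 -79.7500]
K = S⁻¹·BᵀPA = [0.2686 -0.3635; -0.3183 -0.6493]
A−BK = [0.0994 0.0255; -0.3635 -0.2014]
AᵀP(A−BK) = [0.5197 0.3767; 0.3767 1.1102]
P' = Q + AᵀP(A−BK) = [8.5197 2.3767; 2.3767 2.1102]
tr(P') = 10.6299

0.2686 -0.3635 -0.3183 -0.6493


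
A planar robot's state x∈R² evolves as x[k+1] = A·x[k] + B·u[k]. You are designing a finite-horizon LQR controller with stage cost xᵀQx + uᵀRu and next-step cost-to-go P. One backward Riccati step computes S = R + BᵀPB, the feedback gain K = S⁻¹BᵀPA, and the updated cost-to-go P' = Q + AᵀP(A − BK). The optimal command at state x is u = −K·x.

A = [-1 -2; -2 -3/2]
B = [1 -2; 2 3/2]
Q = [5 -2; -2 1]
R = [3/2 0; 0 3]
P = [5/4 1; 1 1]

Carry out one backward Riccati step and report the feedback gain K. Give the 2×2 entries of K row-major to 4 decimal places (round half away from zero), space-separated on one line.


-0.8471 -0.9895 0.0720 0.1814

BᵀP = [3.2500 3.0000; -1.0000 -0.5000]
S = R + BᵀPB = [3/2 0; 0 3] + [9.2500 -2.0000; -2.0000 1.2500] = [10.7500 -2.0000; -2.0000 4.2500]
BᵀPA = [-9.2500 -11.0000; 2.0000 2.7500]
K = S⁻¹·BᵀPA = [-0.8471 -0.9895; 0.0720 0.1814]
A−BK = [-0.0090 -0.6477; -0.4138 0.2069]
AᵀP(A−BK) = [1.2706 1.4843; 1.4843 1.8666]
P' = Q + AᵀP(A−BK) = [6.2706 -0.5157; -0.5157 2.8666]
tr(P') = 9.1372


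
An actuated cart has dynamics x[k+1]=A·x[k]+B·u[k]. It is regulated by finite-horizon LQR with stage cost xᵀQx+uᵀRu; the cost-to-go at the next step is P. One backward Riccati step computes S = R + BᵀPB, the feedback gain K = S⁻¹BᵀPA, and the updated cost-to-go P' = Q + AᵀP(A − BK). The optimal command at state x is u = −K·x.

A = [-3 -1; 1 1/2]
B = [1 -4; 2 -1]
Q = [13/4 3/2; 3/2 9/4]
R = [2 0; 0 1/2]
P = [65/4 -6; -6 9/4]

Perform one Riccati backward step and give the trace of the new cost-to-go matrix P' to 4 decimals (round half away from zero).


BᵀP = [4.2500 -1.5000; -59.0000 21.7500]
S = R + BᵀPB = [2 0; 0 1/2] + [1.2500 -15.5000; -15.5000 214.2500] = [3.2500 -15.5000; -15.5000 214.7500]
BᵀPA = [-14.2500 -5.0000; 198.7500 69.8750]
K = S⁻¹·BᵀPA = [0.0447 0.0203; 0.9287 0.3268]
A−BK = [0.6702 0.2870; 1.8394 0.7862]
AᵀP(A−BK) = [0.5537 0.2041; 0.2041 0.0758]
P' = Q + AᵀP(A−BK) = [3.8037 1.7041; 1.7041 2.3258]
tr(P') = 6.1295

6.1295


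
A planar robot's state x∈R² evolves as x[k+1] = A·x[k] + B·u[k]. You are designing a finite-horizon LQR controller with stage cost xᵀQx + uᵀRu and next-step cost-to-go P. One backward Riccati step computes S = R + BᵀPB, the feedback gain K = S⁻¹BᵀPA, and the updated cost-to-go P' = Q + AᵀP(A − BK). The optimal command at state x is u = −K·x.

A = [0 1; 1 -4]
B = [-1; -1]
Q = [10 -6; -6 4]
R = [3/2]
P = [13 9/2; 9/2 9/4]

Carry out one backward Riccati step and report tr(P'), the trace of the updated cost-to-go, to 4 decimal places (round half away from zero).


23.9757

BᵀP = [-17.5000 -6.7500]
S = R + BᵀPB = [3/2] + [24.2500] = [25.7500]
BᵀPA = [-6.7500 9.5000]
K = S⁻¹·BᵀPA = [-0.2621 0.3689]
A−BK = [-0.2621 1.3689; 0.7379 -3.6311]
AᵀP(A−BK) = [0.4806 -2.0097; -2.0097 9.4951]
P' = Q + AᵀP(A−BK) = [10.4806 -8.0097; -8.0097 13.4951]
tr(P') = 23.9757


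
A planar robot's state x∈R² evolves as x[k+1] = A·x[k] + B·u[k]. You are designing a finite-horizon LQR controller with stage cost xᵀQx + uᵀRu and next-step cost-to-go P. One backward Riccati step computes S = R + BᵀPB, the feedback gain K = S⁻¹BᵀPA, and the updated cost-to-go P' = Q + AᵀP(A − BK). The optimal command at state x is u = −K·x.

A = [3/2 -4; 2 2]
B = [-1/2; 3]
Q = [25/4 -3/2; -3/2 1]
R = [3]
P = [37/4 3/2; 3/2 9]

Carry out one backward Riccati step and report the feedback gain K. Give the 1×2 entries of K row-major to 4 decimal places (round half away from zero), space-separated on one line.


0.6394 0.6478

BᵀP = [-0.1250 26.2500]
S = R + BᵀPB = [3] + [78.8125] = [81.8125]
BᵀPA = [52.3125 53.0000]
K = S⁻¹·BᵀPA = [0.6394 0.6478]
A−BK = [1.8197 -3.6761; 0.0817 0.0565]
AᵀP(A−BK) = [32.3629 -60.8892; -60.8892 125.6654]
P' = Q + AᵀP(A−BK) = [38.6129 -62.3892; -62.3892 126.6654]
tr(P') = 165.2783


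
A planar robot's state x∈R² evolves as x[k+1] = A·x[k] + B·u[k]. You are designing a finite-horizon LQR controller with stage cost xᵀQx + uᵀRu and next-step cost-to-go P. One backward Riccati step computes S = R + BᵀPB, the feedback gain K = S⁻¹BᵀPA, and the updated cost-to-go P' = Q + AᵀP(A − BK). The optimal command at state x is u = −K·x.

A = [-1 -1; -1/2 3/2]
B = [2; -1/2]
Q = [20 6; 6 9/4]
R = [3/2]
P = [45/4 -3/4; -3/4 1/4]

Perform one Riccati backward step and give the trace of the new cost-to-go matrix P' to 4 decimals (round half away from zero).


BᵀP = [22.8750 -1.6250]
S = R + BᵀPB = [3/2] + [46.5625] = [48.0625]
BᵀPA = [-22.0625 -25.3125]
K = S⁻¹·BᵀPA = [-0.4590 -0.5267]
A−BK = [-0.0819 0.0533; -0.7295 1.2367]
AᵀP(A−BK) = [0.4350 0.1931; 0.1931 0.7315]
P' = Q + AᵀP(A−BK) = [20.4350 6.1931; 6.1931 2.9815]
tr(P') = 23.4164

23.4164


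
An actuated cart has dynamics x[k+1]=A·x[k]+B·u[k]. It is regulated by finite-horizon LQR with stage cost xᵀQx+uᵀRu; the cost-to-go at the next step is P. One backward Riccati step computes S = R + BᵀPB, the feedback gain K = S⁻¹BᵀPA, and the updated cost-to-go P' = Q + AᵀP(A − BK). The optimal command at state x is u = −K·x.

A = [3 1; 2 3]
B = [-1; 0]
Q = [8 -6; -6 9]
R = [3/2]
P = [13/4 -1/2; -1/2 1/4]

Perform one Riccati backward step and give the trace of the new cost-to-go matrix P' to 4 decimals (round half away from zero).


26.9868

BᵀP = [-3.2500 0.5000]
S = R + BᵀPB = [3/2] + [3.2500] = [4.7500]
BᵀPA = [-8.7500 -1.7500]
K = S⁻¹·BᵀPA = [-1.8421 -0.3684]
A−BK = [1.1579 0.6316; 2.0000 3.0000]
AᵀP(A−BK) = [8.1316 2.5263; 2.5263 1.8553]
P' = Q + AᵀP(A−BK) = [16.1316 -3.4737; -3.4737 10.8553]
tr(P') = 26.9868


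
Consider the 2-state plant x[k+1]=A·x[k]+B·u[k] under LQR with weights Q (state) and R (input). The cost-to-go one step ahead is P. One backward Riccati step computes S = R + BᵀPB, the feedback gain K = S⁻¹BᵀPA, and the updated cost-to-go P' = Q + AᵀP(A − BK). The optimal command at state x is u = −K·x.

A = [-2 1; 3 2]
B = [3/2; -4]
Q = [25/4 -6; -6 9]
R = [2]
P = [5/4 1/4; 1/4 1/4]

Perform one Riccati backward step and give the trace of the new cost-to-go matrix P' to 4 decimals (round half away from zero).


BᵀP = [0.8750 -0.6250]
S = R + BᵀPB = [2] + [3.8125] = [5.8125]
BᵀPA = [-3.6250 -0.3750]
K = S⁻¹·BᵀPA = [-0.6237 -0.0645]
A−BK = [-1.0645 1.0968; 0.5054 1.7419]
AᵀP(A−BK) = [1.9892 -1.4839; -1.4839 3.2258]
P' = Q + AᵀP(A−BK) = [8.2392 -7.4839; -7.4839 12.2258]
tr(P') = 20.4651

20.4651
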